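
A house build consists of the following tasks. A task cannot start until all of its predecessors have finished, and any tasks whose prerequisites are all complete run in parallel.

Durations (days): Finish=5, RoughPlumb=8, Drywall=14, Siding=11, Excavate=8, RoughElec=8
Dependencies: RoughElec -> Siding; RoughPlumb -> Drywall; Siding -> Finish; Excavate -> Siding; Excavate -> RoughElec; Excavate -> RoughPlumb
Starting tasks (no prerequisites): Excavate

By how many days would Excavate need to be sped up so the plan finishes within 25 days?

7

Current finish: 32 days; target: 25.
Excavate is on every critical path, so each day cut from Excavate cuts the finish by one (this holds down to a finish of 25).
Need 32 − 25 = 7 days off Excavate → Excavate becomes 1 day, finish becomes 25.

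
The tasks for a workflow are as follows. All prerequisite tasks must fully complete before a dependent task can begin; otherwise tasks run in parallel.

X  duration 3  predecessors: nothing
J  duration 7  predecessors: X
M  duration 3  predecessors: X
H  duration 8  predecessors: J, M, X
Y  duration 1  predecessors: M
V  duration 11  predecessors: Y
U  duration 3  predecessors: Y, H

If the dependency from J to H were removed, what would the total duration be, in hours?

Original critical path: X→J→H→U = 3+7+8+3 = 21 ⇒ 21 hours.
Without J→H, H's earliest start moves from 10 to 6.
After: X→M→Y→V = 3+3+1+11 = 18 → 18 hours.

18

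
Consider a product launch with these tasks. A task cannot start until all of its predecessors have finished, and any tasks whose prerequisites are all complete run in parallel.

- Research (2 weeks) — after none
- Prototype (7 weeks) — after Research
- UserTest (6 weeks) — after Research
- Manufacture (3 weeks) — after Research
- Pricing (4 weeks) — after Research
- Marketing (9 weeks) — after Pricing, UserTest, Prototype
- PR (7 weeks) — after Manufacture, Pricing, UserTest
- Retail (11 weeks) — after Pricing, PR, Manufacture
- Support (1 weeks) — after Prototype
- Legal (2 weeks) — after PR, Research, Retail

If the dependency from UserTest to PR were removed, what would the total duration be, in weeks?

Before: longest chain Research→UserTest→PR→Retail→Legal = 2+6+7+11+2 = 28, finish 28.
Without UserTest→PR, PR's earliest start moves from 8 to 6.
After: Research→Pricing→PR→Retail→Legal = 2+4+7+11+2 = 26 → 26 weeks.

26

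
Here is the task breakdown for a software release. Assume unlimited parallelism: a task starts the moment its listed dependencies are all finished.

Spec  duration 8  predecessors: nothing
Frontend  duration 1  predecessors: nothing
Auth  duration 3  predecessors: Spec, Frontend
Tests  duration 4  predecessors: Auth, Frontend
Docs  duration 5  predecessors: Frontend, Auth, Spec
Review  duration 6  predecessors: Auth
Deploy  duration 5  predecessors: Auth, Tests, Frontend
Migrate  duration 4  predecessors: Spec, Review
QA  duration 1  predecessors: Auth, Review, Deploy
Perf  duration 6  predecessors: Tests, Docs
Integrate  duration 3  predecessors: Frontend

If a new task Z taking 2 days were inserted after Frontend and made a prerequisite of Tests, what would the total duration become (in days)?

22

Originally the plan takes 22 days.
With Z inserted, Tests now waits for max(Auth, Frontend, Z).
New critical path: Spec→Auth→Docs→Perf = 8+3+5+6 = 22 ⇒ 22 days.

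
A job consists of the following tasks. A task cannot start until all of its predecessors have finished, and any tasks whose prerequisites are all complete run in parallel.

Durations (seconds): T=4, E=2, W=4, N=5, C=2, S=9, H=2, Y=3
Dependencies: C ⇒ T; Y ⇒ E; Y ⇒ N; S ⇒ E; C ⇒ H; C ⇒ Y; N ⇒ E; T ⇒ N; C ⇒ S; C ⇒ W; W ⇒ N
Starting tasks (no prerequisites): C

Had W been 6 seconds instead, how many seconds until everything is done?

15

Critical path before the change: C→W→N→E = 2+4+5+2 = 13 giving 13 seconds.
Since W is critical, the +2 change carries straight to that chain (now 15 seconds).
The critical path is still C→W→N→E; finish is now 15 seconds.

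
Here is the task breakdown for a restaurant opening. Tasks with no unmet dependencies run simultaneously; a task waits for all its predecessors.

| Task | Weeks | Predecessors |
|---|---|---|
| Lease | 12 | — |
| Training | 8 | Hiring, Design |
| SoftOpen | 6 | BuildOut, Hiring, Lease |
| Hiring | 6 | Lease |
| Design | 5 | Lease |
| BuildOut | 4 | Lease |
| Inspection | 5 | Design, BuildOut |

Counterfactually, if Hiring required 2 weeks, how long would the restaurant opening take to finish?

Critical path before the change: Lease→Hiring→Training = 12+6+8 = 26 giving 26 weeks.
Since Hiring is critical, the -4 change carries straight to that chain (now 22 weeks).
The binding chain switches to Lease→Design→Training = 12+5+8 = 25; finish 25 weeks.

25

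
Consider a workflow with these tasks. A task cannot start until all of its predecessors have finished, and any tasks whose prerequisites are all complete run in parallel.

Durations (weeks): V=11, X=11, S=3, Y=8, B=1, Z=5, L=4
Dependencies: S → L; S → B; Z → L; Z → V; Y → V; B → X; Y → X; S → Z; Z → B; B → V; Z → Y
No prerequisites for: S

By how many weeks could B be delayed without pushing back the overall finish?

Critical path: S→Z→Y→V = 3+5+8+11 = 27, so the finish is 27 weeks.
The longest chain containing B totals 20 weeks.
So B can slip 16 − 9 = 7 weeks.

7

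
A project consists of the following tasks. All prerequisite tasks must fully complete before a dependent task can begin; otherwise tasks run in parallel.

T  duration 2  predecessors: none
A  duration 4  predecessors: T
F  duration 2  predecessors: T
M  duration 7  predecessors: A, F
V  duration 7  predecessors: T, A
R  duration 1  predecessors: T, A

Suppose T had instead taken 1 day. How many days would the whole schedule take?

12

Critical path before the change: T→A→M = 2+4+7 = 13 giving 13 days.
T lies on that path, so at 1 day the path becomes 12 days.
No other chain overtakes it, so the finish is 12 days.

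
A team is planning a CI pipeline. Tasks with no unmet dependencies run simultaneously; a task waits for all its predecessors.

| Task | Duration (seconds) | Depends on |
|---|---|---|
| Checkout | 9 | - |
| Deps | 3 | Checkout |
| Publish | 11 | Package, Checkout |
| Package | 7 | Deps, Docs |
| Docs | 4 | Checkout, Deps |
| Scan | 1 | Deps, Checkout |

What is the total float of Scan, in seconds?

Checkout→Deps→Docs→Package→Publish = 9+3+4+7+11 = 34 sets the makespan at 34 seconds.
Scan finishes as early as 13 and must finish by 34.
Float = 34 − 13 = 21.

21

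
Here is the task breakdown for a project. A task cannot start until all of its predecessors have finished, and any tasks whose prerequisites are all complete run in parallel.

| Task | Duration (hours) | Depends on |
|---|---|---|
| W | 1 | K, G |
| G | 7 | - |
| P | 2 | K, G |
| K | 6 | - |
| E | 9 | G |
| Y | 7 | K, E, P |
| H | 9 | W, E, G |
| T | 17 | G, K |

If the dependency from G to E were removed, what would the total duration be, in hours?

24

Before: longest chain G→E→H = 7+9+9 = 25, finish 25.
Without G→E, E's earliest start moves from 7 to 0.
After: G→T = 7+17 = 24 → 24 hours.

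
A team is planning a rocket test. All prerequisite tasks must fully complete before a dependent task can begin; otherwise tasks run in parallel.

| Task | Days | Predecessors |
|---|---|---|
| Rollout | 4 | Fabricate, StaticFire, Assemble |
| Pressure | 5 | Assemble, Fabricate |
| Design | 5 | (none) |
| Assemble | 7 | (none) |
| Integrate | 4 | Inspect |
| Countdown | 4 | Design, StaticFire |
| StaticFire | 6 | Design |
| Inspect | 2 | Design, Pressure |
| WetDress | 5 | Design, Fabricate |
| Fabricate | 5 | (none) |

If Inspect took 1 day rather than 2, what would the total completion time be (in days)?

Actual critical path: Assemble→Pressure→Inspect→Integrate = 7+5+2+4 = 18 ⇒ 18 days.
Since Inspect is critical, the -1 change carries straight to that chain (now 17 days).
That remains the longest chain; total 17 days.

17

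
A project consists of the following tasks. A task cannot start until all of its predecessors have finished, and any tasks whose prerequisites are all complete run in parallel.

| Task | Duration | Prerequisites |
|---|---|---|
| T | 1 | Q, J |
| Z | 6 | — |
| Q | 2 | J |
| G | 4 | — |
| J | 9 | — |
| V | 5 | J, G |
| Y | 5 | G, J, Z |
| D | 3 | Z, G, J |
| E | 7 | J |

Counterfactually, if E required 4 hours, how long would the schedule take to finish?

14

The binding path is J→E = 9+7 = 16; finish at 16 hours.
Since E is critical, the -3 change carries straight to that chain (now 13 hours).
The binding chain switches to J→V = 9+5 = 14; finish 14 hours.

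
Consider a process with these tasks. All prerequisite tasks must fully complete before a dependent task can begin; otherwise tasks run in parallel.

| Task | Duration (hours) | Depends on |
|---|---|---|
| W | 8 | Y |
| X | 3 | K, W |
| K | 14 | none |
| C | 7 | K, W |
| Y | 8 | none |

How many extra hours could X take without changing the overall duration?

4

The longest chain is Y→W→C = 8+8+7 = 23; overall finish 23 hours.
The longest chain containing X totals 19 hours.
So X can slip 23 − 19 = 4 hours.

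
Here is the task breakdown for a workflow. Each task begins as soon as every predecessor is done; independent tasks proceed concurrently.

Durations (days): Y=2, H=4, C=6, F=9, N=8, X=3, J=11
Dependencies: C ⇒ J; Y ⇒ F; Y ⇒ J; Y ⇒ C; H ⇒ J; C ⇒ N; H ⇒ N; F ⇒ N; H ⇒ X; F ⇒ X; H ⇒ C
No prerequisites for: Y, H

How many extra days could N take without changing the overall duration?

The longest chain is H→C→J = 4+6+11 = 21; overall finish 21 days.
N finishes as early as 19 and must finish by 21.
So N can slip 21 − 19 = 2 days.

2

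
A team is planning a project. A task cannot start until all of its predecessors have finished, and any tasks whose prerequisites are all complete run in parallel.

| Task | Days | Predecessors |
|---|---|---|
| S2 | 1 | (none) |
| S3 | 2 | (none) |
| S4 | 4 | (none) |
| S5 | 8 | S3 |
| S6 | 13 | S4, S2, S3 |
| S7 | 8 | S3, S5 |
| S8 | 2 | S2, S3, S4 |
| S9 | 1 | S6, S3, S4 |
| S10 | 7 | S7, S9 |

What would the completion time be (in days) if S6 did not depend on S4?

Before: longest chain S3→S5→S7→S10 = 2+8+8+7 = 25, finish 25.
Without S4→S6, S6's earliest start moves from 4 to 2.
The longest chain is now S3→S5→S7→S10 = 2+8+8+7 = 25, so the schedule takes 25 days.

25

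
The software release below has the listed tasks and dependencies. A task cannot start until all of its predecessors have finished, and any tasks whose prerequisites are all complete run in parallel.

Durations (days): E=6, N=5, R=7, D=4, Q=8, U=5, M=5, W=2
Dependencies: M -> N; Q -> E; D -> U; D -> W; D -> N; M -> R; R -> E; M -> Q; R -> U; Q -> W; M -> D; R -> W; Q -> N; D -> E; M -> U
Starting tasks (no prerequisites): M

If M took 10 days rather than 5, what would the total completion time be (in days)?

24

Critical path before the change: M→Q→E = 5+8+6 = 19 giving 19 days.
M lies on that path, so at 10 days the path becomes 24 days.
No other chain overtakes it, so the finish is 24 days.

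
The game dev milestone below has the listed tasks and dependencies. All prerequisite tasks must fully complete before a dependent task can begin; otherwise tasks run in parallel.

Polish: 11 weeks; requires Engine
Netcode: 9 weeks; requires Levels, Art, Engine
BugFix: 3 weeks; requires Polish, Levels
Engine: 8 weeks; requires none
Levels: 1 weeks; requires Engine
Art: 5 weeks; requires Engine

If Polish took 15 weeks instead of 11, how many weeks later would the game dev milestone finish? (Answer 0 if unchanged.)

As given, the longest chain is Engine→Polish→BugFix = 8+11+3 = 22, so the finish is 22 weeks.
Polish is on the critical path; changing it to 15 makes that path 26 weeks.
No other chain overtakes it, so the finish is 26 weeks.
Change in finish: 26 − 22 = +4 weeks.

4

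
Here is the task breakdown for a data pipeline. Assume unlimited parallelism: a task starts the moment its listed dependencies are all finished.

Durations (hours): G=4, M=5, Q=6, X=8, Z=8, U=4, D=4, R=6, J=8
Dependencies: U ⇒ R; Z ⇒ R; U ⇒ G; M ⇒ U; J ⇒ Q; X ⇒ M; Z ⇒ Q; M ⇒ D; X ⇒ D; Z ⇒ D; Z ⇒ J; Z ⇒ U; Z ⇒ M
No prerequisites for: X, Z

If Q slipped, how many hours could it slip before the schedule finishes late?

The longest chain is X→M→U→R = 8+5+4+6 = 23; overall finish 23 hours.
Longest path through Q: 22 hours (earliest finish 22, latest finish 23).
Float = 23 − 22 = 1.

1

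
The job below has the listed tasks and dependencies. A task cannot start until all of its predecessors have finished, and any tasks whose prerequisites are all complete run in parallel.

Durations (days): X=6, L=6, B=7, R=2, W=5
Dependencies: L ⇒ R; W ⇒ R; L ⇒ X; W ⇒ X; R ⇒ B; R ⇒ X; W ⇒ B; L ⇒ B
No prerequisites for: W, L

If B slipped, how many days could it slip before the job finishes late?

L→R→B = 6+2+7 = 15 sets the makespan at 15 days.
Longest path through B: 15 days (earliest finish 15, latest finish 15).
So B can slip 15 − 15 = 0 days.

0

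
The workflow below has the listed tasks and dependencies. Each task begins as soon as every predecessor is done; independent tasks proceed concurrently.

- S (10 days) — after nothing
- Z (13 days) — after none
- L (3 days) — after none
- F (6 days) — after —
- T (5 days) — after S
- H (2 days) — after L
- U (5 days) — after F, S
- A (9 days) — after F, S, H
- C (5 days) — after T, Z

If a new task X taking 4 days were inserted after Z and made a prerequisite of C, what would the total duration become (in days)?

Originally the plan takes 20 days.
With X inserted, C now waits for max(T, Z, X).
New critical path: Z→X→C = 13+4+5 = 22 ⇒ 22 days.

22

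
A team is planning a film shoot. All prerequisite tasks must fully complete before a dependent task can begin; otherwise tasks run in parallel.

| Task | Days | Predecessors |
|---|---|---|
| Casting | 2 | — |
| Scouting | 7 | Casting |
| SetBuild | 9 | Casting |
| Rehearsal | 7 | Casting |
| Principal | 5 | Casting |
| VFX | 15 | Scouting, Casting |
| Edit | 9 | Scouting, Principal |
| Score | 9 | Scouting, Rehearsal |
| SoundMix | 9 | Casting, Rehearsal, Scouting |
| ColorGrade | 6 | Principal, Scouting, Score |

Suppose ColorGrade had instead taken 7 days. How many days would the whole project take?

Critical path before the change: Casting→Scouting→Score→ColorGrade = 2+7+9+6 = 24 giving 24 days.
ColorGrade is on the critical path; changing it to 7 makes that path 25 days.
That remains the longest chain; total 25 days.

25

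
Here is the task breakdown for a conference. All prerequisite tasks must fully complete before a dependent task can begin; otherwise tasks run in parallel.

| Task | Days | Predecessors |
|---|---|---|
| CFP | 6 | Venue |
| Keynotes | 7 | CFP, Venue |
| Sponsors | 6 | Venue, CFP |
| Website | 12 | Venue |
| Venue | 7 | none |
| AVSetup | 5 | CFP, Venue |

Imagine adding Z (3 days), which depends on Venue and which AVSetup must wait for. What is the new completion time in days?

20

Originally the project takes 20 days.
With Z inserted, AVSetup now waits for max(CFP, Venue, Z).
New critical path: Venue→CFP→Keynotes = 7+6+7 = 20 ⇒ 20 days.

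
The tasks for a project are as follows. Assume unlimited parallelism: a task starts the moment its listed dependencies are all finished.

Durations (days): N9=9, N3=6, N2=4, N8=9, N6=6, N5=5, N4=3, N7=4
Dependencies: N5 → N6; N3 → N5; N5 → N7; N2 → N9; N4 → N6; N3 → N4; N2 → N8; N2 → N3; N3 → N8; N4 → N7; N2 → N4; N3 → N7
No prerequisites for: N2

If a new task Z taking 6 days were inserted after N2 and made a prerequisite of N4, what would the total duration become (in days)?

Originally the job takes 21 days.
With Z inserted, N4 now waits for max(N2, N3, Z).
New critical path: N2→N3→N5→N6 = 4+6+5+6 = 21 ⇒ 21 days.

21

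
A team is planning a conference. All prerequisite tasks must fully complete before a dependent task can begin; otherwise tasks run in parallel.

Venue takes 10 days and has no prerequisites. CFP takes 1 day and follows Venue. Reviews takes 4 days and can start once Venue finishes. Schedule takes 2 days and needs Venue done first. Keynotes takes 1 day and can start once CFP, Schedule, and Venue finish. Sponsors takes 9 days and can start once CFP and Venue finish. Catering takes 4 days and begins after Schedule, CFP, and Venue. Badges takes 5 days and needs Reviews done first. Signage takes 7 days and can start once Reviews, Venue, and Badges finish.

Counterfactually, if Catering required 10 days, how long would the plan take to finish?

26

As given, the longest chain is Venue→Reviews→Badges→Signage = 10+4+5+7 = 26, so the finish is 26 days.
Catering is off the critical path — its longest chain is 16 days, giving 10 of slack.
The critical path is still Venue→Reviews→Badges→Signage; finish is now 26 days.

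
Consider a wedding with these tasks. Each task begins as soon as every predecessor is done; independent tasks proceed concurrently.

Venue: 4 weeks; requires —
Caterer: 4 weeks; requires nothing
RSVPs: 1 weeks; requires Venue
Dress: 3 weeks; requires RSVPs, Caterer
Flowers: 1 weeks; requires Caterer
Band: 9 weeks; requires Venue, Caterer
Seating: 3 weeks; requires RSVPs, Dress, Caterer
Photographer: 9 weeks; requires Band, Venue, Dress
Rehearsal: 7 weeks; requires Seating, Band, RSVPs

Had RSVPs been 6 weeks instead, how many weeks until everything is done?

23

Baseline: Venue→Band→Photographer = 4+9+9 = 22 → 22 weeks.
The longest path through RSVPs is only 18 weeks, so RSVPs has float 4.
The binding chain switches to Venue→RSVPs→Dress→Seating→Rehearsal = 4+6+3+3+7 = 23; finish 23 weeks.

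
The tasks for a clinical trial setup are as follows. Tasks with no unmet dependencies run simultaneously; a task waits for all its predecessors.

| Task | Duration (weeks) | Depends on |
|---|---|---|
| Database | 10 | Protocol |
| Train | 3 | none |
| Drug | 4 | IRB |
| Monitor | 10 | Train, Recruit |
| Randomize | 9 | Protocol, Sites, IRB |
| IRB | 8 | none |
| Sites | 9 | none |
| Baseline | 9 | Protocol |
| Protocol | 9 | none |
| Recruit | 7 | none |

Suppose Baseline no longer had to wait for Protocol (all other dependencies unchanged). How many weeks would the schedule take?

Before: longest chain Protocol→Database = 9+10 = 19, finish 19.
Without Protocol→Baseline, Baseline's earliest start moves from 9 to 0.
The longest chain is now Protocol→Database = 9+10 = 19, so the schedule takes 19 weeks.

19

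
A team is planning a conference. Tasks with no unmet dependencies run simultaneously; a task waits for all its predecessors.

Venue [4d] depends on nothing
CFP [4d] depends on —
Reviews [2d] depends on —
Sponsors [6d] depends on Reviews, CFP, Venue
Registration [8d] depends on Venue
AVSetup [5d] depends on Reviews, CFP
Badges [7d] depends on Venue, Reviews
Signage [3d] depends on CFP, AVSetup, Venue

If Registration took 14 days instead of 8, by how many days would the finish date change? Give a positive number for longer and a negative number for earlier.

As given, the longest chain is Venue→Registration = 4+8 = 12, so the finish is 12 days.
Registration is on the critical path; changing it to 14 makes that path 18 days.
The critical path is still Venue→Registration; finish is now 18 days.
Change in finish: 18 − 12 = +6 days.

6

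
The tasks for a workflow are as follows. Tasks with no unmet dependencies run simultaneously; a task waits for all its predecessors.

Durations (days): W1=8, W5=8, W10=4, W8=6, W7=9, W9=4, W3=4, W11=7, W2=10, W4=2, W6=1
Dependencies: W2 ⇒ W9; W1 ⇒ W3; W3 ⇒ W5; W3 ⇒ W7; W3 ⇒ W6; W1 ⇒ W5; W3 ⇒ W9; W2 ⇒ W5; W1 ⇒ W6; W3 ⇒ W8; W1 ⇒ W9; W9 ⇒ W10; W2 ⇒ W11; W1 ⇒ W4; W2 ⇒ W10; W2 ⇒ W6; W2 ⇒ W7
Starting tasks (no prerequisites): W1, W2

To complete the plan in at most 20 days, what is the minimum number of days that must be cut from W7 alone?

1

Current finish: 21 days; target: 20.
W7 is on every critical path, so each day cut from W7 cuts the finish by one (this holds down to a finish of 20).
Need 21 − 20 = 1 day off W7 → W7 becomes 8 days, finish becomes 20.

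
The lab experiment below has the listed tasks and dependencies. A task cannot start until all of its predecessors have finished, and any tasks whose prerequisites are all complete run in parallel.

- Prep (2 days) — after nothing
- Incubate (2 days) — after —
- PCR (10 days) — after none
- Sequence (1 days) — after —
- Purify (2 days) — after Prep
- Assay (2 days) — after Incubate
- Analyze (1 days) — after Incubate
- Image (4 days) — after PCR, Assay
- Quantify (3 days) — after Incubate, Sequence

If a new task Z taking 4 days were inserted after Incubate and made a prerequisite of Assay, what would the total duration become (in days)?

Originally the lab experiment takes 14 days.
With Z inserted, Assay now waits for max(Incubate, Z).
New critical path: PCR→Image = 10+4 = 14 ⇒ 14 days.

14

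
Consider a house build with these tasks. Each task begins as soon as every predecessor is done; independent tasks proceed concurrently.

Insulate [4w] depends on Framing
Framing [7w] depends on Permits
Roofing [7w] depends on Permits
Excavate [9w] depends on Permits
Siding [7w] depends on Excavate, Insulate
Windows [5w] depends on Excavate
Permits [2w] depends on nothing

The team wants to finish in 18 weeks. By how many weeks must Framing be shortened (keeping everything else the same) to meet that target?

Current finish: 20 weeks; target: 18.
Framing is on every critical path, so each week cut from Framing cuts the finish by one (this holds down to a finish of 18).
Need 20 − 18 = 2 weeks off Framing → Framing becomes 5 weeks, finish becomes 18.

2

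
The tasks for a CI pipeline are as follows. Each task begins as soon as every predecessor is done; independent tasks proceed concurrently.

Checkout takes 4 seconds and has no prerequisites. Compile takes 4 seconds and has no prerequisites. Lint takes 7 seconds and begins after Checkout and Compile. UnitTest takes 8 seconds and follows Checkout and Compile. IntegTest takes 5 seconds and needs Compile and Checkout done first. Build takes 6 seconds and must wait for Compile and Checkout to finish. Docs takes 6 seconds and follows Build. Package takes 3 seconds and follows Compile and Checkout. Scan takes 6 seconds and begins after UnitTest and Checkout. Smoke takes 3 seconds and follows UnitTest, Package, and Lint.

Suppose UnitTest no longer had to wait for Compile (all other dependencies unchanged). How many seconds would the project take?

With the dependency in place, Checkout→UnitTest→Scan = 4+8+6 = 18 sets the finish at 18 seconds.
Dropping Compile→UnitTest doesn't change UnitTest's earliest start (4); another predecessor still binds.
After: Checkout→UnitTest→Scan = 4+8+6 = 18 → 18 seconds.

18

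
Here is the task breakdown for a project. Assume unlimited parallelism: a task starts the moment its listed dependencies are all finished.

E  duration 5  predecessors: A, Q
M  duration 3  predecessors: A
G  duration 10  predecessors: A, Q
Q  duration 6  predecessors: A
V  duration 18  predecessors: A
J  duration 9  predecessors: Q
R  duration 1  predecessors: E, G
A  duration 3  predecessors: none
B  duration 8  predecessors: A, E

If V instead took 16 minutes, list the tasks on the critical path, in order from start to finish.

The binding path is A→Q→E→B = 3+6+5+8 = 22; finish at 22 minutes.
V has 1 minute of float (longest path through it is 21).
No other chain overtakes it, so the finish is 22 minutes.

A, Q, E, B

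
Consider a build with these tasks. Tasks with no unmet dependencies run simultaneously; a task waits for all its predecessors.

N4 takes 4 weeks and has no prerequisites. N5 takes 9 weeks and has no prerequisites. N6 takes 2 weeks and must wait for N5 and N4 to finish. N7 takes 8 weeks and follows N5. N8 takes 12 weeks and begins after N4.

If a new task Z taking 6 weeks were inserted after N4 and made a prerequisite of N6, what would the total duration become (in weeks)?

Originally the job takes 17 weeks.
With Z inserted, N6 now waits for max(N5, N4, Z).
New critical path: N5→N7 = 9+8 = 17 ⇒ 17 weeks.

17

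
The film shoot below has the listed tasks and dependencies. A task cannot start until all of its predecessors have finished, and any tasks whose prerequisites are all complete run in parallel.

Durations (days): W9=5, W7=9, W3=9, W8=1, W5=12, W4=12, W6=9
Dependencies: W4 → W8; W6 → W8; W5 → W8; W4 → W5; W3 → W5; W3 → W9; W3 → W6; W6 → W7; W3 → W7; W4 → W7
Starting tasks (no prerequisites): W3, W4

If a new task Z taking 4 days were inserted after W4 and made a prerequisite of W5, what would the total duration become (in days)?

Originally the job takes 27 days.
With Z inserted, W5 now waits for max(W3, W4, Z).
New critical path: W4→Z→W5→W8 = 12+4+12+1 = 29 ⇒ 29 days.

29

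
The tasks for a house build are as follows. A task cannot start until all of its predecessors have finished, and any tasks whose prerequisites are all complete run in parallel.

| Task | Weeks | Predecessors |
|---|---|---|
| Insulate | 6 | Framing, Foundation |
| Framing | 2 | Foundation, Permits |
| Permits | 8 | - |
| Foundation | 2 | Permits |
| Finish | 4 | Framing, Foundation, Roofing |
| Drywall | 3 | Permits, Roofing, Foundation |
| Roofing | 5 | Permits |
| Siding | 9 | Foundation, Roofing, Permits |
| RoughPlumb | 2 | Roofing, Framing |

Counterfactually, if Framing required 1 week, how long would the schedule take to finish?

Baseline: Permits→Roofing→Siding = 8+5+9 = 22 → 22 weeks.
Framing has 4 weeks of float (longest path through it is 18).
No other chain overtakes it, so the finish is 22 weeks.

22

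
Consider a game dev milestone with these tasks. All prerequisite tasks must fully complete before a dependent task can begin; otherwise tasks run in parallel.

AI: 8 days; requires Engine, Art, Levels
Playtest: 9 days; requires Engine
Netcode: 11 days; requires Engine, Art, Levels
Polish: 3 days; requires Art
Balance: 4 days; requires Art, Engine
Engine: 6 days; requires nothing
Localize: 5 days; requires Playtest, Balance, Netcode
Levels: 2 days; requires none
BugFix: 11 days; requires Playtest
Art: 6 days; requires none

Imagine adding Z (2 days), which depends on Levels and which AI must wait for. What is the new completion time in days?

Originally the schedule takes 26 days.
With Z inserted, AI now waits for max(Engine, Art, Levels, Z).
New critical path: Engine→Playtest→BugFix = 6+9+11 = 26 ⇒ 26 days.

26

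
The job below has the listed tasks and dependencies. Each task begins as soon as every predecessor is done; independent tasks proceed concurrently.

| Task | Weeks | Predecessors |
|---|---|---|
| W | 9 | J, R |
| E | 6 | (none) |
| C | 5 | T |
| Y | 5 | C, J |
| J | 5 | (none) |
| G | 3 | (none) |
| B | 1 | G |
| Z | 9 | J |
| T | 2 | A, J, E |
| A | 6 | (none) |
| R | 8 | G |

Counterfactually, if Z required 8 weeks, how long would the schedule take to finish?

20

The binding path is G→R→W = 3+8+9 = 20; finish at 20 weeks.
Z is off the critical path — its longest chain is 14 weeks, giving 6 of slack.
The critical path is still G→R→W; finish is now 20 weeks.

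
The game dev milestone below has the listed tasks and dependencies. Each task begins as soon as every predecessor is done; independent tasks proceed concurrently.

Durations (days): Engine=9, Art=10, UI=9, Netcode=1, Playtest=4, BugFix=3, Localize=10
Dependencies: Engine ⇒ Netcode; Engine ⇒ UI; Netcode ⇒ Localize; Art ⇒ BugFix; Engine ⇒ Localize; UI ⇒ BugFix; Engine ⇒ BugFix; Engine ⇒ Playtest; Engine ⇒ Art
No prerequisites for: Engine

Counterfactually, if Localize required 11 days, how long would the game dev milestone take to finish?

Baseline: Engine→Art→BugFix = 9+10+3 = 22 → 22 days.
Localize is off the critical path — its longest chain is 20 days, giving 2 of slack.
The critical path is still Engine→Art→BugFix; finish is now 22 days.

22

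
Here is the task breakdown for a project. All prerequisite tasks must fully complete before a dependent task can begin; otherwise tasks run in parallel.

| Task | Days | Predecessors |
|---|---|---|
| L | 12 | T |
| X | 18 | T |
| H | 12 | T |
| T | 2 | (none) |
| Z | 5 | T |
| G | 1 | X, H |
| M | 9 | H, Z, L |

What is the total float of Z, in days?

Critical path: T→H→M = 2+12+9 = 23, so the finish is 23 days.
Longest path through Z: 16 days (earliest finish 7, latest finish 14).
Slack of Z = 9 − 2 = 7 days.

7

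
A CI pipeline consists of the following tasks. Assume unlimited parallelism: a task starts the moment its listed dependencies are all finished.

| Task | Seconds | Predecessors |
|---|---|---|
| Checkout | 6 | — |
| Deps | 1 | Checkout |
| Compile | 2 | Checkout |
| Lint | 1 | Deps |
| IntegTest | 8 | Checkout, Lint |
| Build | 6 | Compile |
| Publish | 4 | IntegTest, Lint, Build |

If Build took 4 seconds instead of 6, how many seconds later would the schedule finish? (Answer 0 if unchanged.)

Actual critical path: Checkout→Deps→Lint→IntegTest→Publish = 6+1+1+8+4 = 20 ⇒ 20 seconds.
The longest path through Build is only 18 seconds, so Build has float 2.
That remains the longest chain; total 20 seconds.
Change in finish: 20 − 20 = +0 seconds.

0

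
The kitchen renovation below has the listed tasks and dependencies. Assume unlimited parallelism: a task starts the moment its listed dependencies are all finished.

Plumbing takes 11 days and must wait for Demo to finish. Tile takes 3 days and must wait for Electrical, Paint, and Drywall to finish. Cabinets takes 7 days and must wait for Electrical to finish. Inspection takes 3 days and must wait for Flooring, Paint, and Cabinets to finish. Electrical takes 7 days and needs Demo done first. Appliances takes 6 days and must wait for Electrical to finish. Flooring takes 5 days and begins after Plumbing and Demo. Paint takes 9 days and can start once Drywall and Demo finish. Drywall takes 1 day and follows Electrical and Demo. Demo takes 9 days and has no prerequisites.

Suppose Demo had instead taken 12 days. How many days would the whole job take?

32

As given, the longest chain is Demo→Electrical→Drywall→Paint→Tile = 9+7+1+9+3 = 29, so the finish is 29 days.
Since Demo is critical, the +3 change carries straight to that chain (now 32 days).
The critical path is still Demo→Electrical→Drywall→Paint→Tile; finish is now 32 days.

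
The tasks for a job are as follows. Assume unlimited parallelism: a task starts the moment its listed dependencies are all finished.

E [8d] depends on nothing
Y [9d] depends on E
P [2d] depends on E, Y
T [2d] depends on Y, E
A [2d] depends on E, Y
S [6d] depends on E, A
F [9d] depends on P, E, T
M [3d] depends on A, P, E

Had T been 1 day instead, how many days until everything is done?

Actual critical path: E→Y→T→F = 8+9+2+9 = 28 ⇒ 28 days.
T is on the critical path; changing it to 1 makes that path 27 days.
Now E→Y→P→F = 8+9+2+9 = 28 is longest, so the finish becomes 28 days.

28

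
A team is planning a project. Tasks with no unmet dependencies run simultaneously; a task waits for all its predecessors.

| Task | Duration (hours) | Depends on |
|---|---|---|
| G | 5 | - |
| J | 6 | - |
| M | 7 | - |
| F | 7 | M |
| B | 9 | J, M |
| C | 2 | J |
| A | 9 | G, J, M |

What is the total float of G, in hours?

Critical path: M→B = 7+9 = 16, so the finish is 16 hours.
Longest path through G: 14 hours (earliest finish 5, latest finish 7).
Float = 16 − 14 = 2.

2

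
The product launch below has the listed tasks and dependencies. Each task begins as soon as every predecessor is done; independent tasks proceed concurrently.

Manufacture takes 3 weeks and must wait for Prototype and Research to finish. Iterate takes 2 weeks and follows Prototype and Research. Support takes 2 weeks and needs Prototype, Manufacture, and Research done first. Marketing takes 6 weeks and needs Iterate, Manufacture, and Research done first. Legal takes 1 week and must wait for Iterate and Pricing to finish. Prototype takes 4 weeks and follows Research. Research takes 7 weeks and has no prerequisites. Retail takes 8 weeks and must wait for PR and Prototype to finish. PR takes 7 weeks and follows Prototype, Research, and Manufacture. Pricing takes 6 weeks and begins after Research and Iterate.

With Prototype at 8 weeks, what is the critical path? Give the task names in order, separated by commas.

Research, Prototype, Manufacture, PR, Retail

The binding path is Research→Prototype→Manufacture→PR→Retail = 7+4+3+7+8 = 29; finish at 29 weeks.
Since Prototype is critical, the +4 change carries straight to that chain (now 33 weeks).
No other chain overtakes it, so the finish is 33 weeks.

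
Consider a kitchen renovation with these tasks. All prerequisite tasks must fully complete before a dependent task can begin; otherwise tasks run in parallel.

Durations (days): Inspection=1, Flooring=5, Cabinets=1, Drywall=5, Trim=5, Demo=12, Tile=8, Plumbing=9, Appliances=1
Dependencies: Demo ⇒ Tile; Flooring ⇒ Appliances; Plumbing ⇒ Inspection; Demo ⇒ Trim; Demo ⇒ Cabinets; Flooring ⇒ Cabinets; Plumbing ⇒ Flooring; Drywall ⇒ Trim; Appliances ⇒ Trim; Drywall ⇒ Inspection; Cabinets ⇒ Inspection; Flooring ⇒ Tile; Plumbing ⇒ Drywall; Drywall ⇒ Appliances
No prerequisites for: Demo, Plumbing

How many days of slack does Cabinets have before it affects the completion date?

6

Plumbing→Flooring→Tile = 9+5+8 = 22 sets the makespan at 22 days.
The longest chain containing Cabinets totals 16 days.
So Cabinets can slip 21 − 15 = 6 days.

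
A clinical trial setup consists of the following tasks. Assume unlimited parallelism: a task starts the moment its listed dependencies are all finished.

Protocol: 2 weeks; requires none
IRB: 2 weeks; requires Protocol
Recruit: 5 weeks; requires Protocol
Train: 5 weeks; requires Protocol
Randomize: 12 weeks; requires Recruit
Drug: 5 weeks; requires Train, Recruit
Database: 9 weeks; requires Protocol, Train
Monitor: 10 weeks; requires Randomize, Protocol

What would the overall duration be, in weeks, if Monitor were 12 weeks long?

31

Critical path before the change: Protocol→Recruit→Randomize→Monitor = 2+5+12+10 = 29 giving 29 weeks.
Monitor is on the critical path; changing it to 12 makes that path 31 weeks.
The critical path is still Protocol→Recruit→Randomize→Monitor; finish is now 31 weeks.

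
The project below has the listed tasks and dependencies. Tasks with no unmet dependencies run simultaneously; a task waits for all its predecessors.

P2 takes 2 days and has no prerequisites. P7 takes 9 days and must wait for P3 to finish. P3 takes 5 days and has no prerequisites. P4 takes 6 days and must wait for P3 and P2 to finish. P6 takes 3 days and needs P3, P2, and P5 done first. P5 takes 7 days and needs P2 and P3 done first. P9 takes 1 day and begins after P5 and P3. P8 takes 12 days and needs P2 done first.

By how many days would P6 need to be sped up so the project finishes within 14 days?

Current finish: 15 days; target: 14.
P6 is on every critical path, so each day cut from P6 cuts the finish by one (this holds down to a finish of 14).
Need 15 − 14 = 1 day off P6 → P6 becomes 2 days, finish becomes 14.

1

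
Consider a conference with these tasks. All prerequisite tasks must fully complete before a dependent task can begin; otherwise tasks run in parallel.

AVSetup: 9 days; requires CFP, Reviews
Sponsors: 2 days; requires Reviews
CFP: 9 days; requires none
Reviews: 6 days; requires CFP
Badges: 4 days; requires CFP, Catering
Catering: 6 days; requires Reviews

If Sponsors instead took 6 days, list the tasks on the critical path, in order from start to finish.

Actual critical path: CFP→Reviews→Catering→Badges = 9+6+6+4 = 25 ⇒ 25 days.
Sponsors has 8 days of float (longest path through it is 17).
That remains the longest chain; total 25 days.

CFP, Reviews, Catering, Badges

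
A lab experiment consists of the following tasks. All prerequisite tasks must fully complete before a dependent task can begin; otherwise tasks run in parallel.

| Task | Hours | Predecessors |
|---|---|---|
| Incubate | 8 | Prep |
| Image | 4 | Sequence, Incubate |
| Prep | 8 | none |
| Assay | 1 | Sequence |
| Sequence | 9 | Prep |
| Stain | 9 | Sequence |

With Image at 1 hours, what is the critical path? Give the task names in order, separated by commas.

Prep, Sequence, Stain

As given, the longest chain is Prep→Sequence→Stain = 8+9+9 = 26, so the finish is 26 hours.
Image has 5 hours of float (longest path through it is 21).
That remains the longest chain; total 26 hours.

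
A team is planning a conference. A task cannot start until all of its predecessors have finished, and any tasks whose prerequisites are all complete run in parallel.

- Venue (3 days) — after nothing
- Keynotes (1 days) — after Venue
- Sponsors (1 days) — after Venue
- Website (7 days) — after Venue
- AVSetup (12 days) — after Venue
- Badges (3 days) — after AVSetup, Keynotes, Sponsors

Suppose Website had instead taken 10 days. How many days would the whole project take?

Critical path before the change: Venue→AVSetup→Badges = 3+12+3 = 18 giving 18 days.
The longest path through Website is only 10 days, so Website has float 8.
That remains the longest chain; total 18 days.

18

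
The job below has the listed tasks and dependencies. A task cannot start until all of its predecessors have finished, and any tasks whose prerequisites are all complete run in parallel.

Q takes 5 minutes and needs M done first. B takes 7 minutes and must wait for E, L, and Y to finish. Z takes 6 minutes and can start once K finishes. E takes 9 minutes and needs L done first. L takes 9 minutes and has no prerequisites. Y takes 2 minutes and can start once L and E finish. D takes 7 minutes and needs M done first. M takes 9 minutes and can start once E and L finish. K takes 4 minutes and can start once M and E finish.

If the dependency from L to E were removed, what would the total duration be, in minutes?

28

Before: longest chain L→E→M→K→Z = 9+9+9+4+6 = 37, finish 37.
Without L→E, E's earliest start moves from 9 to 0.
After: L→M→K→Z = 9+9+4+6 = 28 → 28 minutes.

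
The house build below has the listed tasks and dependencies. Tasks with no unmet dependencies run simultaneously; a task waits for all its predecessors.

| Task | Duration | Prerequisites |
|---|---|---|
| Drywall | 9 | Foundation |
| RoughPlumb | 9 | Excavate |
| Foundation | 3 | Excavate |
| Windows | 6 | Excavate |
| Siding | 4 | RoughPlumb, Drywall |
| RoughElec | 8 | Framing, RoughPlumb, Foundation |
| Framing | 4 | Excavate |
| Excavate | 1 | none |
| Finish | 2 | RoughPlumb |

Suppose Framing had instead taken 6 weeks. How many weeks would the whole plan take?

Baseline: Excavate→RoughPlumb→RoughElec = 1+9+8 = 18 → 18 weeks.
The longest path through Framing is only 13 weeks, so Framing has float 5.
The critical path is still Excavate→RoughPlumb→RoughElec; finish is now 18 weeks.

18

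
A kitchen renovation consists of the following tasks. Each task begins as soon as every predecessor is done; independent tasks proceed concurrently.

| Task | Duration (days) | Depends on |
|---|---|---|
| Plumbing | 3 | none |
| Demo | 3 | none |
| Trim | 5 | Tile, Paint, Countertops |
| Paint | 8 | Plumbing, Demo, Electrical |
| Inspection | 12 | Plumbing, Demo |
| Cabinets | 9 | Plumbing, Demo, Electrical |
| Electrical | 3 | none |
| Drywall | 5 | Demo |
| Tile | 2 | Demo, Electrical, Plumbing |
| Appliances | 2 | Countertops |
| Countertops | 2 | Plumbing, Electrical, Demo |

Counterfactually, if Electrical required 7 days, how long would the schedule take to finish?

20

Critical path before the change: Electrical→Paint→Trim = 3+8+5 = 16 giving 16 days.
Electrical lies on that path, so at 7 days the path becomes 20 days.
No other chain overtakes it, so the finish is 20 days.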